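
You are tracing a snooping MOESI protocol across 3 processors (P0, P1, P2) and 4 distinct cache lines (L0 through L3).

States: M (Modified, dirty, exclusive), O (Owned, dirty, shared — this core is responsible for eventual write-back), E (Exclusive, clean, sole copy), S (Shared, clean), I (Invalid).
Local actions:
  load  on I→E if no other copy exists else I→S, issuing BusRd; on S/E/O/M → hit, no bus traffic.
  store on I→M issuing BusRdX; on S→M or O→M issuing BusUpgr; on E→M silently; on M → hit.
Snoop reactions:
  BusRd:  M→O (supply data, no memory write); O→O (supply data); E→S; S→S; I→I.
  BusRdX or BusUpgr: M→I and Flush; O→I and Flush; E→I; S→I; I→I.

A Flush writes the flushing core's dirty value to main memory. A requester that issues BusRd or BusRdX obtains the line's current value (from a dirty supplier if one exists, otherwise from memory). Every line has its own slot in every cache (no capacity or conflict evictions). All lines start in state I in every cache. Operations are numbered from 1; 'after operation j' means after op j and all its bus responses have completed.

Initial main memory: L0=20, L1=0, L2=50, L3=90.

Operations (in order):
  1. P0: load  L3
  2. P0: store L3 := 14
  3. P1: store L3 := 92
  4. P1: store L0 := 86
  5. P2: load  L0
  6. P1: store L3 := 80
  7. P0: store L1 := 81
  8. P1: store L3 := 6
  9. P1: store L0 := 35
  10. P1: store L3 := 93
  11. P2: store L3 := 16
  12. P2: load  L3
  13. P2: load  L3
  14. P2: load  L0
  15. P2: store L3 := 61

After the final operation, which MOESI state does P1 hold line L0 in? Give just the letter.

state = O

[1] P0: load  L3 | P0:E(90), P1:I, P2:I | bus: BusRd
[2] P0: store L3 := 14 | P0:M(14), P1:I, P2:I | bus: none
[3] P1: store L3 := 92 | P0:I, P1:M(92), P2:I | bus: BusRdX,Flush
[4] P1: store L0 := 86 | P0:I, P1:M(86), P2:I | bus: BusRdX
[5] P2: load  L0 | P0:I, P1:O(86), P2:S(86) | bus: BusRd
[6] P1: store L3 := 80 | P0:I, P1:M(80), P2:I | bus: none
[7] P0: store L1 := 81 | P0:M(81), P1:I, P2:I | bus: BusRdX
[8] P1: store L3 := 6 | P0:I, P1:M(6), P2:I | bus: none
[9] P1: store L0 := 35 | P0:I, P1:M(35), P2:I | bus: BusUpgr
[10] P1: store L3 := 93 | P0:I, P1:M(93), P2:I | bus: none
[11] P2: store L3 := 16 | P0:I, P1:I, P2:M(16) | bus: BusRdX,Flush
[12] P2: load  L3 | P0:I, P1:I, P2:M(16) | bus: none
[13] P2: load  L3 | P0:I, P1:I, P2:M(16) | bus: none
[14] P2: load  L0 | P0:I, P1:O(35), P2:S(35) | bus: BusRd
[15] P2: store L3 := 61 | P0:I, P1:I, P2:M(61) | bus: none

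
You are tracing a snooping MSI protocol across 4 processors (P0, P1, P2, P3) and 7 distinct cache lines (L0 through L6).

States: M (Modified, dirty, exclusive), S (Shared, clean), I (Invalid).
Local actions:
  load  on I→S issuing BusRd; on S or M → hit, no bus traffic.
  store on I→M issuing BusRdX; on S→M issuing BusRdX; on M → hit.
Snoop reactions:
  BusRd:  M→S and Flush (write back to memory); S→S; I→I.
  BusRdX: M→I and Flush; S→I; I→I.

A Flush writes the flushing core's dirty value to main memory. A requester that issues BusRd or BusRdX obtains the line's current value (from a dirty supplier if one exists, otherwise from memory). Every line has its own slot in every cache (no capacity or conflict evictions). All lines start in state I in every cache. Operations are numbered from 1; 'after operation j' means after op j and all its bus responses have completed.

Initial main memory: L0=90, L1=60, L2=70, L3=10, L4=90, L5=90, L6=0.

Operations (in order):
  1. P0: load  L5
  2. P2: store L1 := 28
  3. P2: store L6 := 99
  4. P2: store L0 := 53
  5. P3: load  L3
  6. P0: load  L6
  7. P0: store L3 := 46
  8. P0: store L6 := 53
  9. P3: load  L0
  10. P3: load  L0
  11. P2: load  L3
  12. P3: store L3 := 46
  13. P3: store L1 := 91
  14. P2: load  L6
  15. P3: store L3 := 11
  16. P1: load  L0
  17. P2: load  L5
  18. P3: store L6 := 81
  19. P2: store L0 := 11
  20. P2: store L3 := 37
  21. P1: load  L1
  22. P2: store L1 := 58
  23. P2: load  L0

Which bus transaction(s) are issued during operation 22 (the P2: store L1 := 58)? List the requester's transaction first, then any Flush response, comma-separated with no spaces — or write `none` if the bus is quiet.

bus = BusRdX

1. P0: load  L5  bus=[BusRd]  L5: P0=S P1=I P2=I P3=I  mem[L5]=90
2. P2: store L1 := 28  bus=[BusRdX]  L1: P0=I P1=I P2=M P3=I  mem[L1]=60
3. P2: store L6 := 99  bus=[BusRdX]  L6: P0=I P1=I P2=M P3=I  mem[L6]=0
4. P2: store L0 := 53  bus=[BusRdX]  L0: P0=I P1=I P2=M P3=I  mem[L0]=90
5. P3: load  L3  bus=[BusRd]  L3: P0=I P1=I P2=I P3=S  mem[L3]=10
6. P0: load  L6  bus=[BusRd,Flush]  L6: P0=S P1=I P2=S P3=I  mem[L6]=99
7. P0: store L3 := 46  bus=[BusRdX]  L3: P0=M P1=I P2=I P3=I  mem[L3]=10
8. P0: store L6 := 53  bus=[BusRdX]  L6: P0=M P1=I P2=I P3=I  mem[L6]=99
9. P3: load  L0  bus=[BusRd,Flush]  L0: P0=I P1=I P2=S P3=S  mem[L0]=53
10. P3: load  L0  bus=[-]  L0: P0=I P1=I P2=S P3=S  mem[L0]=53
11. P2: load  L3  bus=[BusRd,Flush]  L3: P0=S P1=I P2=S P3=I  mem[L3]=46
12. P3: store L3 := 46  bus=[BusRdX]  L3: P0=I P1=I P2=I P3=M  mem[L3]=46
13. P3: store L1 := 91  bus=[BusRdX,Flush]  L1: P0=I P1=I P2=I P3=M  mem[L1]=28
14. P2: load  L6  bus=[BusRd,Flush]  L6: P0=S P1=I P2=S P3=I  mem[L6]=53
15. P3: store L3 := 11  bus=[-]  L3: P0=I P1=I P2=I P3=M  mem[L3]=46
16. P1: load  L0  bus=[BusRd]  L0: P0=I P1=S P2=S P3=S  mem[L0]=53
17. P2: load  L5  bus=[BusRd]  L5: P0=S P1=I P2=S P3=I  mem[L5]=90
18. P3: store L6 := 81  bus=[BusRdX]  L6: P0=I P1=I P2=I P3=M  mem[L6]=53
19. P2: store L0 := 11  bus=[BusRdX]  L0: P0=I P1=I P2=M P3=I  mem[L0]=53
20. P2: store L3 := 37  bus=[BusRdX,Flush]  L3: P0=I P1=I P2=M P3=I  mem[L3]=11
21. P1: load  L1  bus=[BusRd,Flush]  L1: P0=I P1=S P2=I P3=S  mem[L1]=91
22. P2: store L1 := 58  bus=[BusRdX]  L1: P0=I P1=I P2=M P3=I  mem[L1]=91
23. P2: load  L0  bus=[-]  L0: P0=I P1=I P2=M P3=I  mem[L0]=53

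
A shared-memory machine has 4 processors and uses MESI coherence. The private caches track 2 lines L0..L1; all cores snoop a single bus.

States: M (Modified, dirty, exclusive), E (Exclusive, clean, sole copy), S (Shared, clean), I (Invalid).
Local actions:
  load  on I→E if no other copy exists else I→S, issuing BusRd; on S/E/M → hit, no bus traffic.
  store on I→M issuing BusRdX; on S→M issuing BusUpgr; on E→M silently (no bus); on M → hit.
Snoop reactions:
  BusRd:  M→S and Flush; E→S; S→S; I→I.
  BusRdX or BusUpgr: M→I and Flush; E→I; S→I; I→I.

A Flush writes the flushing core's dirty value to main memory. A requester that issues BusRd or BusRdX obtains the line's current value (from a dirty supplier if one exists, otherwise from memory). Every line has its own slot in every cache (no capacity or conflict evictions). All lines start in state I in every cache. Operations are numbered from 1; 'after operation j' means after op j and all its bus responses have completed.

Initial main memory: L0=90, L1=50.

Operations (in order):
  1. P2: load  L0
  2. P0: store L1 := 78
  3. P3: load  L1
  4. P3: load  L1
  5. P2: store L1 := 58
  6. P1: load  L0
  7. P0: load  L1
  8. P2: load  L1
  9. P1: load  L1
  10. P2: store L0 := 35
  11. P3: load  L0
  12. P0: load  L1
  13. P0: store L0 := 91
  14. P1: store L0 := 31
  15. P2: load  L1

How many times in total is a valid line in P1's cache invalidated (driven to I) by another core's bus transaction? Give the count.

1. P2: load  L0  bus=[BusRd]  L0: P0=I P1=I P2=E P3=I  mem[L0]=90
2. P0: store L1 := 78  bus=[BusRdX]  L1: P0=M P1=I P2=I P3=I  mem[L1]=50
3. P3: load  L1  bus=[BusRd,Flush]  L1: P0=S P1=I P2=I P3=S  mem[L1]=78
4. P3: load  L1  bus=[-]  L1: P0=S P1=I P2=I P3=S  mem[L1]=78
5. P2: store L1 := 58  bus=[BusRdX]  L1: P0=I P1=I P2=M P3=I  mem[L1]=78
6. P1: load  L0  bus=[BusRd]  L0: P0=I P1=S P2=S P3=I  mem[L0]=90
7. P0: load  L1  bus=[BusRd,Flush]  L1: P0=S P1=I P2=S P3=I  mem[L1]=58
8. P2: load  L1  bus=[-]  L1: P0=S P1=I P2=S P3=I  mem[L1]=58
9. P1: load  L1  bus=[BusRd]  L1: P0=S P1=S P2=S P3=I  mem[L1]=58
10. P2: store L0 := 35  bus=[BusUpgr]  L0: P0=I P1=I P2=M P3=I  mem[L0]=90
11. P3: load  L0  bus=[BusRd,Flush]  L0: P0=I P1=I P2=S P3=S  mem[L0]=35
12. P0: load  L1  bus=[-]  L1: P0=S P1=S P2=S P3=I  mem[L1]=58
13. P0: store L0 := 91  bus=[BusRdX]  L0: P0=M P1=I P2=I P3=I  mem[L0]=35
14. P1: store L0 := 31  bus=[BusRdX,Flush]  L0: P0=I P1=M P2=I P3=I  mem[L0]=91
15. P2: load  L1  bus=[-]  L1: P0=S P1=S P2=S P3=I  mem[L1]=58

invalidations = 1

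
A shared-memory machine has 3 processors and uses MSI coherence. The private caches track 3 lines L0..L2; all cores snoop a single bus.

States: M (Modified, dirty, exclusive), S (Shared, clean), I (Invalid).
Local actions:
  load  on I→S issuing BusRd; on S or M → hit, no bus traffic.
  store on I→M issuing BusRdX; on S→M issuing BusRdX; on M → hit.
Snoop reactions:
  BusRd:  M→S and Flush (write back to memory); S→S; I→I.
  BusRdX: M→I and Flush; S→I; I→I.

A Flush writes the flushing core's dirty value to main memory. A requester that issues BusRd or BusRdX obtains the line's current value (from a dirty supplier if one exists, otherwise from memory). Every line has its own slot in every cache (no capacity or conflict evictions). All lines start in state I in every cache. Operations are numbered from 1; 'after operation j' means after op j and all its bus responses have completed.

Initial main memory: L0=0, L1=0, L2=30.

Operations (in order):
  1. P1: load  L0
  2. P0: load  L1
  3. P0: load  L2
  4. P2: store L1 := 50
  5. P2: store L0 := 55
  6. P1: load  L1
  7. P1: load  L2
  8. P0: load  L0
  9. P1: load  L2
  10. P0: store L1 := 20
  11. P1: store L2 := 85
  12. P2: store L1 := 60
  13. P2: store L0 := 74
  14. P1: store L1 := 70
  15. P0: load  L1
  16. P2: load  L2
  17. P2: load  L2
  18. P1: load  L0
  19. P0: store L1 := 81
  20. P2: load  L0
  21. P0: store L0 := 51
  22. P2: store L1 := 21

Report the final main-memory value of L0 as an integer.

step 1: P1: load  L0  ⟶  ISI  (L0)  txn=BusRd  M[L0]=0
step 2: P0: load  L1  ⟶  SII  (L1)  txn=BusRd  M[L1]=0
step 3: P0: load  L2  ⟶  SII  (L2)  txn=BusRd  M[L2]=30
step 4: P2: store L1 := 50  ⟶  IIM  (L1)  txn=BusRdX  M[L1]=0
step 5: P2: store L0 := 55  ⟶  IIM  (L0)  txn=BusRdX  M[L0]=0
step 6: P1: load  L1  ⟶  ISS  (L1)  txn=BusRd+Flush  M[L1]=50
step 7: P1: load  L2  ⟶  SSI  (L2)  txn=BusRd  M[L2]=30
step 8: P0: load  L0  ⟶  SIS  (L0)  txn=BusRd+Flush  M[L0]=55
step 9: P1: load  L2  ⟶  SSI  (L2)  txn=∅  M[L2]=30
step 10: P0: store L1 := 20  ⟶  MII  (L1)  txn=BusRdX  M[L1]=50
step 11: P1: store L2 := 85  ⟶  IMI  (L2)  txn=BusRdX  M[L2]=30
step 12: P2: store L1 := 60  ⟶  IIM  (L1)  txn=BusRdX+Flush  M[L1]=20
step 13: P2: store L0 := 74  ⟶  IIM  (L0)  txn=BusRdX  M[L0]=55
step 14: P1: store L1 := 70  ⟶  IMI  (L1)  txn=BusRdX+Flush  M[L1]=60
step 15: P0: load  L1  ⟶  SSI  (L1)  txn=BusRd+Flush  M[L1]=70
step 16: P2: load  L2  ⟶  ISS  (L2)  txn=BusRd+Flush  M[L2]=85
step 17: P2: load  L2  ⟶  ISS  (L2)  txn=∅  M[L2]=85
step 18: P1: load  L0  ⟶  ISS  (L0)  txn=BusRd+Flush  M[L0]=74
step 19: P0: store L1 := 81  ⟶  MII  (L1)  txn=BusRdX  M[L1]=70
step 20: P2: load  L0  ⟶  ISS  (L0)  txn=∅  M[L0]=74
step 21: P0: store L0 := 51  ⟶  MII  (L0)  txn=BusRdX  M[L0]=74
step 22: P2: store L1 := 21  ⟶  IIM  (L1)  txn=BusRdX+Flush  M[L1]=81

memory[L0] = 74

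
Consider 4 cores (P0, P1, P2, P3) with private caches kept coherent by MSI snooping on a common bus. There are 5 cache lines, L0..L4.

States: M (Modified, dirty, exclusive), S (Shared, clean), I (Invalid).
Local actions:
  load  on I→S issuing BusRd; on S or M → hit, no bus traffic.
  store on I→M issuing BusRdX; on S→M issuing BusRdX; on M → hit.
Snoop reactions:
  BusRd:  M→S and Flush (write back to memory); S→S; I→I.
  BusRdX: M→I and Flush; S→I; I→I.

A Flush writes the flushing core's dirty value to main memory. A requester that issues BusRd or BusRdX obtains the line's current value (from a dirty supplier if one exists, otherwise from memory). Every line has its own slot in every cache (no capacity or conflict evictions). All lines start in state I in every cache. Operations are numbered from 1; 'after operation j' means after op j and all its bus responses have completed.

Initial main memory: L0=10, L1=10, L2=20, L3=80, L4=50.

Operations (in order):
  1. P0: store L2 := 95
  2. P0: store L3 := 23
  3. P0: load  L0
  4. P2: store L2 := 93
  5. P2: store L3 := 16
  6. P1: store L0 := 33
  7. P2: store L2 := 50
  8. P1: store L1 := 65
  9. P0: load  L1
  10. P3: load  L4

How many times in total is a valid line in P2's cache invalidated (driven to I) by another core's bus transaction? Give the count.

invalidations = 0

step 1: P0: store L2 := 95  ⟶  MIII  (L2)  txn=BusRdX  M[L2]=20
step 2: P0: store L3 := 23  ⟶  MIII  (L3)  txn=BusRdX  M[L3]=80
step 3: P0: load  L0  ⟶  SIII  (L0)  txn=BusRd  M[L0]=10
step 4: P2: store L2 := 93  ⟶  IIMI  (L2)  txn=BusRdX+Flush  M[L2]=95
step 5: P2: store L3 := 16  ⟶  IIMI  (L3)  txn=BusRdX+Flush  M[L3]=23
step 6: P1: store L0 := 33  ⟶  IMII  (L0)  txn=BusRdX  M[L0]=10
step 7: P2: store L2 := 50  ⟶  IIMI  (L2)  txn=∅  M[L2]=95
step 8: P1: store L1 := 65  ⟶  IMII  (L1)  txn=BusRdX  M[L1]=10
step 9: P0: load  L1  ⟶  SSII  (L1)  txn=BusRd+Flush  M[L1]=65
step 10: P3: load  L4  ⟶  IIIS  (L4)  txn=BusRd  M[L4]=50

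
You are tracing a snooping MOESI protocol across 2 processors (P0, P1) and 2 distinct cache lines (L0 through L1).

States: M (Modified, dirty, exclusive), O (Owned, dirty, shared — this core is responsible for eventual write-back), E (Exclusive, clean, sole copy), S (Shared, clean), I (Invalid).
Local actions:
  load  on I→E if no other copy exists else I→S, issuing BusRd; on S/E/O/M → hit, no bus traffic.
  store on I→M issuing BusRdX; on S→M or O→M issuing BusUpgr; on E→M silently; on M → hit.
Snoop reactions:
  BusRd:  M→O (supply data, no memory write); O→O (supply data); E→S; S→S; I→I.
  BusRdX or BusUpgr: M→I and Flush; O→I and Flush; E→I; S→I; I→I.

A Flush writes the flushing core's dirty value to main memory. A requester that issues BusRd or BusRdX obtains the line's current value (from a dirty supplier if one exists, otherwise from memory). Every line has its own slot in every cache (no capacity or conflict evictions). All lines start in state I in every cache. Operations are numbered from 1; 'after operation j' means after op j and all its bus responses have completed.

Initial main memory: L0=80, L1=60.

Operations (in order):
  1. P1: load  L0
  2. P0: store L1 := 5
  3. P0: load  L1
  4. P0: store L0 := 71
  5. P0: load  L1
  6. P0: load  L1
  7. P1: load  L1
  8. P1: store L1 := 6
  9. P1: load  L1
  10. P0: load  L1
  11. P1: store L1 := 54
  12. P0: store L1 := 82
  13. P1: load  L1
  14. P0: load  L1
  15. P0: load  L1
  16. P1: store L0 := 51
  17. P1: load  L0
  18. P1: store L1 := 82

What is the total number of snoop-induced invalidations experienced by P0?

[1] P1: load  L0 | P0:I, P1:E(80) | bus: BusRd
[2] P0: store L1 := 5 | P0:M(5), P1:I | bus: BusRdX
[3] P0: load  L1 | P0:M(5), P1:I | bus: none
[4] P0: store L0 := 71 | P0:M(71), P1:I | bus: BusRdX
[5] P0: load  L1 | P0:M(5), P1:I | bus: none
[6] P0: load  L1 | P0:M(5), P1:I | bus: none
[7] P1: load  L1 | P0:O(5), P1:S(5) | bus: BusRd
[8] P1: store L1 := 6 | P0:I, P1:M(6) | bus: BusUpgr,Flush
[9] P1: load  L1 | P0:I, P1:M(6) | bus: none
[10] P0: load  L1 | P0:S(6), P1:O(6) | bus: BusRd
[11] P1: store L1 := 54 | P0:I, P1:M(54) | bus: BusUpgr
[12] P0: store L1 := 82 | P0:M(82), P1:I | bus: BusRdX,Flush
[13] P1: load  L1 | P0:O(82), P1:S(82) | bus: BusRd
[14] P0: load  L1 | P0:O(82), P1:S(82) | bus: none
[15] P0: load  L1 | P0:O(82), P1:S(82) | bus: none
[16] P1: store L0 := 51 | P0:I, P1:M(51) | bus: BusRdX,Flush
[17] P1: load  L0 | P0:I, P1:M(51) | bus: none
[18] P1: store L1 := 82 | P0:I, P1:M(82) | bus: BusUpgr,Flush

invalidations = 4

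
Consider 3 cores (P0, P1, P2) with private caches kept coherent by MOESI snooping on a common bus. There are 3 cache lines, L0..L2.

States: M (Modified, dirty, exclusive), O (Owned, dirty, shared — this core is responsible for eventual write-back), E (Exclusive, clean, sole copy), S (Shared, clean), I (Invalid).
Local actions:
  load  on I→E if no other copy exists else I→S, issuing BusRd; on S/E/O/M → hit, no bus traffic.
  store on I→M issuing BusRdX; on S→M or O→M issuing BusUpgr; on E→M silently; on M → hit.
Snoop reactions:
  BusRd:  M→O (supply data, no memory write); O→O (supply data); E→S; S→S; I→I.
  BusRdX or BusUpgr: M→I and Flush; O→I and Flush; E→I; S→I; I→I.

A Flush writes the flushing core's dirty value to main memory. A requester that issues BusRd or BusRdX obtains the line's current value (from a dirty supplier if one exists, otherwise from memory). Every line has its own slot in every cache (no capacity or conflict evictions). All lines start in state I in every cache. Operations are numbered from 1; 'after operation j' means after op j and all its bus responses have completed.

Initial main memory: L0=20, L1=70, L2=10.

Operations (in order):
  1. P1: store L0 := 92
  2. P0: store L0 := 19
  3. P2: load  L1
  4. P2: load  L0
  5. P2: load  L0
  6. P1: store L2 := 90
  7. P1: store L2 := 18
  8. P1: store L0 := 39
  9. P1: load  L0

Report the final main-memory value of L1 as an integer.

memory[L1] = 70

1. P1: store L0 := 92  bus=[BusRdX]  L0: P0=I P1=M P2=I  mem[L0]=20
2. P0: store L0 := 19  bus=[BusRdX,Flush]  L0: P0=M P1=I P2=I  mem[L0]=92
3. P2: load  L1  bus=[BusRd]  L1: P0=I P1=I P2=E  mem[L1]=70
4. P2: load  L0  bus=[BusRd]  L0: P0=O P1=I P2=S  mem[L0]=92
5. P2: load  L0  bus=[-]  L0: P0=O P1=I P2=S  mem[L0]=92
6. P1: store L2 := 90  bus=[BusRdX]  L2: P0=I P1=M P2=I  mem[L2]=10
7. P1: store L2 := 18  bus=[-]  L2: P0=I P1=M P2=I  mem[L2]=10
8. P1: store L0 := 39  bus=[BusRdX,Flush]  L0: P0=I P1=M P2=I  mem[L0]=19
9. P1: load  L0  bus=[-]  L0: P0=I P1=M P2=I  mem[L0]=19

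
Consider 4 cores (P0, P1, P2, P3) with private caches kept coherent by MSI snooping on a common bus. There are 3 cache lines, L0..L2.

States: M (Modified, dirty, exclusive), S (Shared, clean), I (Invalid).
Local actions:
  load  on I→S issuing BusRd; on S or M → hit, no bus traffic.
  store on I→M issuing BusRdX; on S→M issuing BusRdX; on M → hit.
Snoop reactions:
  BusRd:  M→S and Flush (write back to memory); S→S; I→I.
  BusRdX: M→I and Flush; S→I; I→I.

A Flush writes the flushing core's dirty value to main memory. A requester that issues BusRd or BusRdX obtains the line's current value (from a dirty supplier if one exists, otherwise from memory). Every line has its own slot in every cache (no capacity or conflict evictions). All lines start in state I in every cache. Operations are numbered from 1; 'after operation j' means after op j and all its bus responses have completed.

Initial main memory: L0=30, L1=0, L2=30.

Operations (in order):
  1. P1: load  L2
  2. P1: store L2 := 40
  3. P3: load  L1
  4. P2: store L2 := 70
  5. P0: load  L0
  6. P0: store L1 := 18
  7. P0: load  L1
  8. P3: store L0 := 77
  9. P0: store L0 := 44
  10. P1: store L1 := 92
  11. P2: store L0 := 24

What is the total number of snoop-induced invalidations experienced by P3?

[1] P1: load  L2 | P0:I, P1:S(30), P2:I, P3:I | bus: BusRd
[2] P1: store L2 := 40 | P0:I, P1:M(40), P2:I, P3:I | bus: BusRdX
[3] P3: load  L1 | P0:I, P1:I, P2:I, P3:S(0) | bus: BusRd
[4] P2: store L2 := 70 | P0:I, P1:I, P2:M(70), P3:I | bus: BusRdX,Flush
[5] P0: load  L0 | P0:S(30), P1:I, P2:I, P3:I | bus: BusRd
[6] P0: store L1 := 18 | P0:M(18), P1:I, P2:I, P3:I | bus: BusRdX
[7] P0: load  L1 | P0:M(18), P1:I, P2:I, P3:I | bus: none
[8] P3: store L0 := 77 | P0:I, P1:I, P2:I, P3:M(77) | bus: BusRdX
[9] P0: store L0 := 44 | P0:M(44), P1:I, P2:I, P3:I | bus: BusRdX,Flush
[10] P1: store L1 := 92 | P0:I, P1:M(92), P2:I, P3:I | bus: BusRdX,Flush
[11] P2: store L0 := 24 | P0:I, P1:I, P2:M(24), P3:I | bus: BusRdX,Flush

invalidations = 2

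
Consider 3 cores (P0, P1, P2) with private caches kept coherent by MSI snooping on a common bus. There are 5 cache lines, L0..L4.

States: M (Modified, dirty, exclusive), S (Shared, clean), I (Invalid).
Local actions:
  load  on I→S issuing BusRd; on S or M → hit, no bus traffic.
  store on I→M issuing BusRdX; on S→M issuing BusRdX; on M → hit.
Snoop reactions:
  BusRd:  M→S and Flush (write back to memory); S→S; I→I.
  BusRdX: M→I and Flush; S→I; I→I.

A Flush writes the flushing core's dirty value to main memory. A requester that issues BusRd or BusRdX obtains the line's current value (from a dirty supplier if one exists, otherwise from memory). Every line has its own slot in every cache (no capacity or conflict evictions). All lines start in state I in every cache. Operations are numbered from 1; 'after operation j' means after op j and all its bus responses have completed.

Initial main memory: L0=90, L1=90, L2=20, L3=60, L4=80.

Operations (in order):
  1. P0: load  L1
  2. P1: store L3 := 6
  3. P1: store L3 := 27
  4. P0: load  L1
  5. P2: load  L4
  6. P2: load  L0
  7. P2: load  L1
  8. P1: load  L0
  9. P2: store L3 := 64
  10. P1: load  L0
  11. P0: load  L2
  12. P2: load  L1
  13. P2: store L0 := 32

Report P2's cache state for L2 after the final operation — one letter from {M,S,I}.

state = I

[1] P0: load  L1 | P0:S(90), P1:I, P2:I | bus: BusRd
[2] P1: store L3 := 6 | P0:I, P1:M(6), P2:I | bus: BusRdX
[3] P1: store L3 := 27 | P0:I, P1:M(27), P2:I | bus: none
[4] P0: load  L1 | P0:S(90), P1:I, P2:I | bus: none
[5] P2: load  L4 | P0:I, P1:I, P2:S(80) | bus: BusRd
[6] P2: load  L0 | P0:I, P1:I, P2:S(90) | bus: BusRd
[7] P2: load  L1 | P0:S(90), P1:I, P2:S(90) | bus: BusRd
[8] P1: load  L0 | P0:I, P1:S(90), P2:S(90) | bus: BusRd
[9] P2: store L3 := 64 | P0:I, P1:I, P2:M(64) | bus: BusRdX,Flush
[10] P1: load  L0 | P0:I, P1:S(90), P2:S(90) | bus: none
[11] P0: load  L2 | P0:S(20), P1:I, P2:I | bus: BusRd
[12] P2: load  L1 | P0:S(90), P1:I, P2:S(90) | bus: none
[13] P2: store L0 := 32 | P0:I, P1:I, P2:M(32) | bus: BusRdX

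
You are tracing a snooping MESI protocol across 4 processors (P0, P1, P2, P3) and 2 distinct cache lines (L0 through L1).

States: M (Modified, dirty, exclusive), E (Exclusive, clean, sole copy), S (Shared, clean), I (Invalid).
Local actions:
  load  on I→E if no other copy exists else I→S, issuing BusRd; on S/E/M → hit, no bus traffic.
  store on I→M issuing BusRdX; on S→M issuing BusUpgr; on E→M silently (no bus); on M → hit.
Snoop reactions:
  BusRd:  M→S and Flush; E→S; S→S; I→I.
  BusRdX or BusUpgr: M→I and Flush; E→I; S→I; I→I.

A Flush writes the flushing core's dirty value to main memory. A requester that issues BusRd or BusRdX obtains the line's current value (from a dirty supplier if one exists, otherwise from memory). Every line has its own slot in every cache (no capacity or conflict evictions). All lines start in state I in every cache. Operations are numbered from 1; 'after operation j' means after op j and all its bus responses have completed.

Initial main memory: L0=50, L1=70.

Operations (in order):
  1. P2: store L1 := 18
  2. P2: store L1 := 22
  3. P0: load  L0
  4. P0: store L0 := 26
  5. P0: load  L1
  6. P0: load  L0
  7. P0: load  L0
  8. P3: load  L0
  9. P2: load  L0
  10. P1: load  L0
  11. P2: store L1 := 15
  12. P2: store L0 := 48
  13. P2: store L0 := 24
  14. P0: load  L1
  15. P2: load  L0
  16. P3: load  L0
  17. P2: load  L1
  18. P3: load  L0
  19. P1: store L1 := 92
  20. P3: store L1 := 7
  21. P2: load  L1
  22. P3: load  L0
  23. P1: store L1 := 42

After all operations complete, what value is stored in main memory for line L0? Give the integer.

memory[L0] = 24

1. P2: store L1 := 18  bus=[BusRdX]  L1: P0=I P1=I P2=M P3=I  mem[L1]=70
2. P2: store L1 := 22  bus=[-]  L1: P0=I P1=I P2=M P3=I  mem[L1]=70
3. P0: load  L0  bus=[BusRd]  L0: P0=E P1=I P2=I P3=I  mem[L0]=50
4. P0: store L0 := 26  bus=[-]  L0: P0=M P1=I P2=I P3=I  mem[L0]=50
5. P0: load  L1  bus=[BusRd,Flush]  L1: P0=S P1=I P2=S P3=I  mem[L1]=22
6. P0: load  L0  bus=[-]  L0: P0=M P1=I P2=I P3=I  mem[L0]=50
7. P0: load  L0  bus=[-]  L0: P0=M P1=I P2=I P3=I  mem[L0]=50
8. P3: load  L0  bus=[BusRd,Flush]  L0: P0=S P1=I P2=I P3=S  mem[L0]=26
9. P2: load  L0  bus=[BusRd]  L0: P0=S P1=I P2=S P3=S  mem[L0]=26
10. P1: load  L0  bus=[BusRd]  L0: P0=S P1=S P2=S P3=S  mem[L0]=26
11. P2: store L1 := 15  bus=[BusUpgr]  L1: P0=I P1=I P2=M P3=I  mem[L1]=22
12. P2: store L0 := 48  bus=[BusUpgr]  L0: P0=I P1=I P2=M P3=I  mem[L0]=26
13. P2: store L0 := 24  bus=[-]  L0: P0=I P1=I P2=M P3=I  mem[L0]=26
14. P0: load  L1  bus=[BusRd,Flush]  L1: P0=S P1=I P2=S P3=I  mem[L1]=15
15. P2: load  L0  bus=[-]  L0: P0=I P1=I P2=M P3=I  mem[L0]=26
16. P3: load  L0  bus=[BusRd,Flush]  L0: P0=I P1=I P2=S P3=S  mem[L0]=24
17. P2: load  L1  bus=[-]  L1: P0=S P1=I P2=S P3=I  mem[L1]=15
18. P3: load  L0  bus=[-]  L0: P0=I P1=I P2=S P3=S  mem[L0]=24
19. P1: store L1 := 92  bus=[BusRdX]  L1: P0=I P1=M P2=I P3=I  mem[L1]=15
20. P3: store L1 := 7  bus=[BusRdX,Flush]  L1: P0=I P1=I P2=I P3=M  mem[L1]=92
21. P2: load  L1  bus=[BusRd,Flush]  L1: P0=I P1=I P2=S P3=S  mem[L1]=7
22. P3: load  L0  bus=[-]  L0: P0=I P1=I P2=S P3=S  mem[L0]=24
23. P1: store L1 := 42  bus=[BusRdX]  L1: P0=I P1=M P2=I P3=I  mem[L1]=7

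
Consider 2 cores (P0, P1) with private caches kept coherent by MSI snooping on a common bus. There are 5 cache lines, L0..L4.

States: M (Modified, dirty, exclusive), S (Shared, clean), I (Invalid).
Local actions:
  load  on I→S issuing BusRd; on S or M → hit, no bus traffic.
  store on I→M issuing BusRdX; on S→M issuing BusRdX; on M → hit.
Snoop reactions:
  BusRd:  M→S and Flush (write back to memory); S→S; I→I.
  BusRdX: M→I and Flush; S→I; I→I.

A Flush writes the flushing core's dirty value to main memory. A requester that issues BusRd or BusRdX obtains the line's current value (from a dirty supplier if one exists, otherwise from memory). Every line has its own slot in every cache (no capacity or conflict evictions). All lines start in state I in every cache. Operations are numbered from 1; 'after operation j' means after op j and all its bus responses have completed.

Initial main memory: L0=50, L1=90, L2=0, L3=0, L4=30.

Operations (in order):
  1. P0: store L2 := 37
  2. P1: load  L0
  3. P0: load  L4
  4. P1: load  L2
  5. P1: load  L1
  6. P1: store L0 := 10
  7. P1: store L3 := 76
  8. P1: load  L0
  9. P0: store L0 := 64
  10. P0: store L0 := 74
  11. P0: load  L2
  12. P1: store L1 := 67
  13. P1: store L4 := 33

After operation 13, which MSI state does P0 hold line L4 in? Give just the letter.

state = I

1. P0: store L2 := 37  bus=[BusRdX]  L2: P0=M P1=I  mem[L2]=0
2. P1: load  L0  bus=[BusRd]  L0: P0=I P1=S  mem[L0]=50
3. P0: load  L4  bus=[BusRd]  L4: P0=S P1=I  mem[L4]=30
4. P1: load  L2  bus=[BusRd,Flush]  L2: P0=S P1=S  mem[L2]=37
5. P1: load  L1  bus=[BusRd]  L1: P0=I P1=S  mem[L1]=90
6. P1: store L0 := 10  bus=[BusRdX]  L0: P0=I P1=M  mem[L0]=50
7. P1: store L3 := 76  bus=[BusRdX]  L3: P0=I P1=M  mem[L3]=0
8. P1: load  L0  bus=[-]  L0: P0=I P1=M  mem[L0]=50
9. P0: store L0 := 64  bus=[BusRdX,Flush]  L0: P0=M P1=I  mem[L0]=10
10. P0: store L0 := 74  bus=[-]  L0: P0=M P1=I  mem[L0]=10
11. P0: load  L2  bus=[-]  L2: P0=S P1=S  mem[L2]=37
12. P1: store L1 := 67  bus=[BusRdX]  L1: P0=I P1=M  mem[L1]=90
13. P1: store L4 := 33  bus=[BusRdX]  L4: P0=I P1=M  mem[L4]=30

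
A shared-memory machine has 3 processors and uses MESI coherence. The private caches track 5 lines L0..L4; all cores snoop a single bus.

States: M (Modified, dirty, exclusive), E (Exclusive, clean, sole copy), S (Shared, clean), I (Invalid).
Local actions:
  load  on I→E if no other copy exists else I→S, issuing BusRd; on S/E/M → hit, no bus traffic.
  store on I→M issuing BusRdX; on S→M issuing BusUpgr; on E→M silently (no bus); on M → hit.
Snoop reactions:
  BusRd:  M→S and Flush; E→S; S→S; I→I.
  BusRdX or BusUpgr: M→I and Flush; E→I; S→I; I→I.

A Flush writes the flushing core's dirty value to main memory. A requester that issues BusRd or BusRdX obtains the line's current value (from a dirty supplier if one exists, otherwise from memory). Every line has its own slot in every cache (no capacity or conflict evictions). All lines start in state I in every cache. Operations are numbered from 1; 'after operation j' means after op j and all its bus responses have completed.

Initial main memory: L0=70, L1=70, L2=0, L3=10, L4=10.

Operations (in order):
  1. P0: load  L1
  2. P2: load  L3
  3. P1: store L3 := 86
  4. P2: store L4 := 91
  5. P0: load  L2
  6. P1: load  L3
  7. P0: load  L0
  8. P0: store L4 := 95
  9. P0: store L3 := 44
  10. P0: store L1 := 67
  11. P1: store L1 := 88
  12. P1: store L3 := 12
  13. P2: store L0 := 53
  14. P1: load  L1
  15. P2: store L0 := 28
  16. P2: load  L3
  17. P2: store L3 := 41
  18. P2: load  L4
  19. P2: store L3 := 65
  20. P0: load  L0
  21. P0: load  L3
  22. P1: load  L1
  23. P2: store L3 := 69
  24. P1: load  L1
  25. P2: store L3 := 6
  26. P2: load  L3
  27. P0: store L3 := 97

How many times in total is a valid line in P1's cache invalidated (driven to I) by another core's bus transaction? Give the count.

invalidations = 2

[1] P0: load  L1 | P0:E(70), P1:I, P2:I | bus: BusRd
[2] P2: load  L3 | P0:I, P1:I, P2:E(10) | bus: BusRd
[3] P1: store L3 := 86 | P0:I, P1:M(86), P2:I | bus: BusRdX
[4] P2: store L4 := 91 | P0:I, P1:I, P2:M(91) | bus: BusRdX
[5] P0: load  L2 | P0:E(0), P1:I, P2:I | bus: BusRd
[6] P1: load  L3 | P0:I, P1:M(86), P2:I | bus: none
[7] P0: load  L0 | P0:E(70), P1:I, P2:I | bus: BusRd
[8] P0: store L4 := 95 | P0:M(95), P1:I, P2:I | bus: BusRdX,Flush
[9] P0: store L3 := 44 | P0:M(44), P1:I, P2:I | bus: BusRdX,Flush
[10] P0: store L1 := 67 | P0:M(67), P1:I, P2:I | bus: none
[11] P1: store L1 := 88 | P0:I, P1:M(88), P2:I | bus: BusRdX,Flush
[12] P1: store L3 := 12 | P0:I, P1:M(12), P2:I | bus: BusRdX,Flush
[13] P2: store L0 := 53 | P0:I, P1:I, P2:M(53) | bus: BusRdX
[14] P1: load  L1 | P0:I, P1:M(88), P2:I | bus: none
[15] P2: store L0 := 28 | P0:I, P1:I, P2:M(28) | bus: none
[16] P2: load  L3 | P0:I, P1:S(12), P2:S(12) | bus: BusRd,Flush
[17] P2: store L3 := 41 | P0:I, P1:I, P2:M(41) | bus: BusUpgr
[18] P2: load  L4 | P0:S(95), P1:I, P2:S(95) | bus: BusRd,Flush
[19] P2: store L3 := 65 | P0:I, P1:I, P2:M(65) | bus: none
[20] P0: load  L0 | P0:S(28), P1:I, P2:S(28) | bus: BusRd,Flush
[21] P0: load  L3 | P0:S(65), P1:I, P2:S(65) | bus: BusRd,Flush
[22] P1: load  L1 | P0:I, P1:M(88), P2:I | bus: none
[23] P2: store L3 := 69 | P0:I, P1:I, P2:M(69) | bus: BusUpgr
[24] P1: load  L1 | P0:I, P1:M(88), P2:I | bus: none
[25] P2: store L3 := 6 | P0:I, P1:I, P2:M(6) | bus: none
[26] P2: load  L3 | P0:I, P1:I, P2:M(6) | bus: none
[27] P0: store L3 := 97 | P0:M(97), P1:I, P2:I | bus: BusRdX,Flush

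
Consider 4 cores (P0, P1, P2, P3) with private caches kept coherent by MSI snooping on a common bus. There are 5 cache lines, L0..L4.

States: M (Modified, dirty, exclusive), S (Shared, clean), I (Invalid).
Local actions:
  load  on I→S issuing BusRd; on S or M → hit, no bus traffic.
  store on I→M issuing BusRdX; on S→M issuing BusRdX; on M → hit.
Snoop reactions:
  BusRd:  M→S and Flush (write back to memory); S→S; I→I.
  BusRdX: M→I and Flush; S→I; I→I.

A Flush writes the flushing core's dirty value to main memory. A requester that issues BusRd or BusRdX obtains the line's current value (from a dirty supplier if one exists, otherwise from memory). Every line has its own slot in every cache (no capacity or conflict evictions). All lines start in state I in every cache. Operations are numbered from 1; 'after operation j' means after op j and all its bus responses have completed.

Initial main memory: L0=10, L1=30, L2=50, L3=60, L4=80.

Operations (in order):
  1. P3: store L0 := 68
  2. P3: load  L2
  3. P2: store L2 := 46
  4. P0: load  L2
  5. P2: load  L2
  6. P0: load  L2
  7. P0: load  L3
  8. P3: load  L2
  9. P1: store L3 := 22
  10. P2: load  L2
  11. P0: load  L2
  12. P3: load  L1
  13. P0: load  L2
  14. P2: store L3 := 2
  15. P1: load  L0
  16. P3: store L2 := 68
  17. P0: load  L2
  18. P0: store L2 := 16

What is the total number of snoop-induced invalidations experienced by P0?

  op1 P3: store L0 := 68 → I/I/I/M on L0; bus BusRdX; mem=10
  op2 P3: load  L2 → I/I/I/S on L2; bus BusRd; mem=50
  op3 P2: store L2 := 46 → I/I/M/I on L2; bus BusRdX; mem=50
  op4 P0: load  L2 → S/I/S/I on L2; bus BusRd Flush; mem=46
  op5 P2: load  L2 → S/I/S/I on L2; bus (none); mem=46
  op6 P0: load  L2 → S/I/S/I on L2; bus (none); mem=46
  op7 P0: load  L3 → S/I/I/I on L3; bus BusRd; mem=60
  op8 P3: load  L2 → S/I/S/S on L2; bus BusRd; mem=46
  op9 P1: store L3 := 22 → I/M/I/I on L3; bus BusRdX; mem=60
  op10 P2: load  L2 → S/I/S/S on L2; bus (none); mem=46
  op11 P0: load  L2 → S/I/S/S on L2; bus (none); mem=46
  op12 P3: load  L1 → I/I/I/S on L1; bus BusRd; mem=30
  op13 P0: load  L2 → S/I/S/S on L2; bus (none); mem=46
  op14 P2: store L3 := 2 → I/I/M/I on L3; bus BusRdX Flush; mem=22
  op15 P1: load  L0 → I/S/I/S on L0; bus BusRd Flush; mem=68
  op16 P3: store L2 := 68 → I/I/I/M on L2; bus BusRdX; mem=46
  op17 P0: load  L2 → S/I/I/S on L2; bus BusRd Flush; mem=68
  op18 P0: store L2 := 16 → M/I/I/I on L2; bus BusRdX; mem=68

invalidations = 2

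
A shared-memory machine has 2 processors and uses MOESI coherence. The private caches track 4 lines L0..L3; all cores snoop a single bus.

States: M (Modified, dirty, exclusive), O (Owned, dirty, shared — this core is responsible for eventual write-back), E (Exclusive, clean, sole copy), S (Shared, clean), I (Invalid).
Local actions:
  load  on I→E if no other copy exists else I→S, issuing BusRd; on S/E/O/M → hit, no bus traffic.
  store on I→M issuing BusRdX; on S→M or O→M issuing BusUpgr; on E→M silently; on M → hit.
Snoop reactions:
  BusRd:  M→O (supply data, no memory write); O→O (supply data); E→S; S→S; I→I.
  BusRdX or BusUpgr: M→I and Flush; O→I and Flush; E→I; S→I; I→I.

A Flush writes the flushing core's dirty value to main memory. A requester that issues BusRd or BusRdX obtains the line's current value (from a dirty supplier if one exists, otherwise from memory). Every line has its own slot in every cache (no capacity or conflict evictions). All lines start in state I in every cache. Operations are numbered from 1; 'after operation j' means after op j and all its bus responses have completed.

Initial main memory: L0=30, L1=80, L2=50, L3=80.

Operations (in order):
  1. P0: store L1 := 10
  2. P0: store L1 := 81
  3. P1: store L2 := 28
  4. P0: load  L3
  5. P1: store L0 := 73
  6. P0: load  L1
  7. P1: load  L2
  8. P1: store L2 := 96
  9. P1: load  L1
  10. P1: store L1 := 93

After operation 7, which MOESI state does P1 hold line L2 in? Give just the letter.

[1] P0: store L1 := 10 | P0:M(10), P1:I | bus: BusRdX
[2] P0: store L1 := 81 | P0:M(81), P1:I | bus: none
[3] P1: store L2 := 28 | P0:I, P1:M(28) | bus: BusRdX
[4] P0: load  L3 | P0:E(80), P1:I | bus: BusRd
[5] P1: store L0 := 73 | P0:I, P1:M(73) | bus: BusRdX
[6] P0: load  L1 | P0:M(81), P1:I | bus: none
[7] P1: load  L2 | P0:I, P1:M(28) | bus: none
[8] P1: store L2 := 96 | P0:I, P1:M(96) | bus: none
[9] P1: load  L1 | P0:O(81), P1:S(81) | bus: BusRd
[10] P1: store L1 := 93 | P0:I, P1:M(93) | bus: BusUpgr,Flush

state = M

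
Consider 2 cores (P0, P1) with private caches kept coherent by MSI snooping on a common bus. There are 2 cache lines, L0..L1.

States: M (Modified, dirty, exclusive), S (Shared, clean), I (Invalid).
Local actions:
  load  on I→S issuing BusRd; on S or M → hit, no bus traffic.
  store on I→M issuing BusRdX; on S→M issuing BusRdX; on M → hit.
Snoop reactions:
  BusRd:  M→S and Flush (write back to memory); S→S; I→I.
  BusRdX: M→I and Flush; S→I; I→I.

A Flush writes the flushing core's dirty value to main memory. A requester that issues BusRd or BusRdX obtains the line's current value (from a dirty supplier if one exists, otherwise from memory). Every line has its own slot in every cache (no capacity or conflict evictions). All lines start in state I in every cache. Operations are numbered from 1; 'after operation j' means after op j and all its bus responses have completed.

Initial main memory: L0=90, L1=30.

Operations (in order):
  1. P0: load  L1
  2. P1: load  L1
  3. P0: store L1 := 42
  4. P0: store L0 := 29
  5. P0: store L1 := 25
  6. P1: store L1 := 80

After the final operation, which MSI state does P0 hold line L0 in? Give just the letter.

state = M

1. P0: load  L1  bus=[BusRd]  L1: P0=S P1=I  mem[L1]=30
2. P1: load  L1  bus=[BusRd]  L1: P0=S P1=S  mem[L1]=30
3. P0: store L1 := 42  bus=[BusRdX]  L1: P0=M P1=I  mem[L1]=30
4. P0: store L0 := 29  bus=[BusRdX]  L0: P0=M P1=I  mem[L0]=90
5. P0: store L1 := 25  bus=[-]  L1: P0=M P1=I  mem[L1]=30
6. P1: store L1 := 80  bus=[BusRdX,Flush]  L1: P0=I P1=M  mem[L1]=25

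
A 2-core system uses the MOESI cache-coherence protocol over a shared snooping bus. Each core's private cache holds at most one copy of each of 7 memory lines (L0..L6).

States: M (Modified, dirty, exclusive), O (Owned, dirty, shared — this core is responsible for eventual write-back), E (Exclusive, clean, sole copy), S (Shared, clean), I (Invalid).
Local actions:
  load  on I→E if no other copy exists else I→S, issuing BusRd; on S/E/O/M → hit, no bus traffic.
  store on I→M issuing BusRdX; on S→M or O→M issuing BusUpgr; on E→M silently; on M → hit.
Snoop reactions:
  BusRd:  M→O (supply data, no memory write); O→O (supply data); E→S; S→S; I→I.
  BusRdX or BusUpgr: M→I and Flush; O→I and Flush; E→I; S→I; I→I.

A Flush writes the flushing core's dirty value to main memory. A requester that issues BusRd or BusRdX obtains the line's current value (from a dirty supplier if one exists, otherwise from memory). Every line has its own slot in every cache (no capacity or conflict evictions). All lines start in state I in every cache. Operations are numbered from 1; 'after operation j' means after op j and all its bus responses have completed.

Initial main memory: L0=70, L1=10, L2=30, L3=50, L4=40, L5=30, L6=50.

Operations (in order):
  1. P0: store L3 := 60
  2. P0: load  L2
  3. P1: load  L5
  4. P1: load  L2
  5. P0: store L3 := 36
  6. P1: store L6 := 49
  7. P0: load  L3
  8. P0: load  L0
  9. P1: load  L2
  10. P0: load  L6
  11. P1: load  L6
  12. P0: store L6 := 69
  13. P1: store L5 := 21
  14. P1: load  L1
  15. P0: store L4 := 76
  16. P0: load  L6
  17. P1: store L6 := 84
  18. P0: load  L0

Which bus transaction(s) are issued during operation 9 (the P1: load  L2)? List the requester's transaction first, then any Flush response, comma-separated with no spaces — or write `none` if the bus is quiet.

[1] P0: store L3 := 60 | P0:M(60), P1:I | bus: BusRdX
[2] P0: load  L2 | P0:E(30), P1:I | bus: BusRd
[3] P1: load  L5 | P0:I, P1:E(30) | bus: BusRd
[4] P1: load  L2 | P0:S(30), P1:S(30) | bus: BusRd
[5] P0: store L3 := 36 | P0:M(36), P1:I | bus: none
[6] P1: store L6 := 49 | P0:I, P1:M(49) | bus: BusRdX
[7] P0: load  L3 | P0:M(36), P1:I | bus: none
[8] P0: load  L0 | P0:E(70), P1:I | bus: BusRd
[9] P1: load  L2 | P0:S(30), P1:S(30) | bus: none
[10] P0: load  L6 | P0:S(49), P1:O(49) | bus: BusRd
[11] P1: load  L6 | P0:S(49), P1:O(49) | bus: none
[12] P0: store L6 := 69 | P0:M(69), P1:I | bus: BusUpgr,Flush
[13] P1: store L5 := 21 | P0:I, P1:M(21) | bus: none
[14] P1: load  L1 | P0:I, P1:E(10) | bus: BusRd
[15] P0: store L4 := 76 | P0:M(76), P1:I | bus: BusRdX
[16] P0: load  L6 | P0:M(69), P1:I | bus: none
[17] P1: store L6 := 84 | P0:I, P1:M(84) | bus: BusRdX,Flush
[18] P0: load  L0 | P0:E(70), P1:I | bus: none

bus = none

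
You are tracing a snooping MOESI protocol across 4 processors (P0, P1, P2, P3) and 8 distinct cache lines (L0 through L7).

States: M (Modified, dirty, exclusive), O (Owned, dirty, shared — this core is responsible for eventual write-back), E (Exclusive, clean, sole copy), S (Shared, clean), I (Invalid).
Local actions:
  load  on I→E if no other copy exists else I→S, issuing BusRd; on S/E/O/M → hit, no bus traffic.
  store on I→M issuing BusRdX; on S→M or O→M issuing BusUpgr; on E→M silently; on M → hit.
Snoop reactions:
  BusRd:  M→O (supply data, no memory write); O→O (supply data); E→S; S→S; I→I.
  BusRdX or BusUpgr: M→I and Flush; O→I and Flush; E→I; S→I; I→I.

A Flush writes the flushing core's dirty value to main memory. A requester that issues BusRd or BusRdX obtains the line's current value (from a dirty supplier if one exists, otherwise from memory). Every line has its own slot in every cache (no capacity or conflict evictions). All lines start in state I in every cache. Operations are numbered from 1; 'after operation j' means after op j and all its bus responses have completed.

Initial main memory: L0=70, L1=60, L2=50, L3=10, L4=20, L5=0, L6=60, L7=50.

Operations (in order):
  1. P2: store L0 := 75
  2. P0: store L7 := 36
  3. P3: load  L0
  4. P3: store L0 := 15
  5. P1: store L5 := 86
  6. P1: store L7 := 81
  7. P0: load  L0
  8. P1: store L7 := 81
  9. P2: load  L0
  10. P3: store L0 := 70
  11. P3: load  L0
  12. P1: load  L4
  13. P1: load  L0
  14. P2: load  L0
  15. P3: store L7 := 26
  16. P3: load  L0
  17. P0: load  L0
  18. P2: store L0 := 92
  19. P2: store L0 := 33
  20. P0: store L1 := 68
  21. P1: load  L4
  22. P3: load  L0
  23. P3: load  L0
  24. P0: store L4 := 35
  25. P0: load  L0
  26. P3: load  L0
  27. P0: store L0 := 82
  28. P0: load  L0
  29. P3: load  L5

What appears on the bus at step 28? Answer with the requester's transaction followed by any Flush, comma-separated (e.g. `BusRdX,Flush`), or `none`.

  op1 P2: store L0 := 75 → I/I/M/I on L0; bus BusRdX; mem=70
  op2 P0: store L7 := 36 → M/I/I/I on L7; bus BusRdX; mem=50
  op3 P3: load  L0 → I/I/O/S on L0; bus BusRd; mem=70
  op4 P3: store L0 := 15 → I/I/I/M on L0; bus BusUpgr Flush; mem=75
  op5 P1: store L5 := 86 → I/M/I/I on L5; bus BusRdX; mem=0
  op6 P1: store L7 := 81 → I/M/I/I on L7; bus BusRdX Flush; mem=36
  op7 P0: load  L0 → S/I/I/O on L0; bus BusRd; mem=75
  op8 P1: store L7 := 81 → I/M/I/I on L7; bus (none); mem=36
  op9 P2: load  L0 → S/I/S/O on L0; bus BusRd; mem=75
  op10 P3: store L0 := 70 → I/I/I/M on L0; bus BusUpgr; mem=75
  op11 P3: load  L0 → I/I/I/M on L0; bus (none); mem=75
  op12 P1: load  L4 → I/E/I/I on L4; bus BusRd; mem=20
  op13 P1: load  L0 → I/S/I/O on L0; bus BusRd; mem=75
  op14 P2: load  L0 → I/S/S/O on L0; bus BusRd; mem=75
  op15 P3: store L7 := 26 → I/I/I/M on L7; bus BusRdX Flush; mem=81
  op16 P3: load  L0 → I/S/S/O on L0; bus (none); mem=75
  op17 P0: load  L0 → S/S/S/O on L0; bus BusRd; mem=75
  op18 P2: store L0 := 92 → I/I/M/I on L0; bus BusUpgr Flush; mem=70
  op19 P2: store L0 := 33 → I/I/M/I on L0; bus (none); mem=70
  op20 P0: store L1 := 68 → M/I/I/I on L1; bus BusRdX; mem=60
  op21 P1: load  L4 → I/E/I/I on L4; bus (none); mem=20
  op22 P3: load  L0 → I/I/O/S on L0; bus BusRd; mem=70
  op23 P3: load  L0 → I/I/O/S on L0; bus (none); mem=70
  op24 P0: store L4 := 35 → M/I/I/I on L4; bus BusRdX; mem=20
  op25 P0: load  L0 → S/I/O/S on L0; bus BusRd; mem=70
  op26 P3: load  L0 → S/I/O/S on L0; bus (none); mem=70
  op27 P0: store L0 := 82 → M/I/I/I on L0; bus BusUpgr Flush; mem=33
  op28 P0: load  L0 → M/I/I/I on L0; bus (none); mem=33
  op29 P3: load  L5 → I/O/I/S on L5; bus BusRd; mem=0

bus = none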